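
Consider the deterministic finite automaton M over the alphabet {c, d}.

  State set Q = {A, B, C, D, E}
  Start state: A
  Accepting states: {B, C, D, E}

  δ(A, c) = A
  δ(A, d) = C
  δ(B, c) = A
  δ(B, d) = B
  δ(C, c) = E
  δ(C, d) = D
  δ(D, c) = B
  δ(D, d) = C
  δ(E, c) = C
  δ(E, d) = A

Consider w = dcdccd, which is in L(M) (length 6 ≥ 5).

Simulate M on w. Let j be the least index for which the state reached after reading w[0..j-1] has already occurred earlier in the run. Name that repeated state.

Run of M on w = d c d c c d:
  step 0: A  (start)
  step 1: C  (read d: A→C)
  step 2: E  (read c: C→E)
  step 3: A  (read d: E→A)   ← first repeat (A seen earlier)
  step 4: A  (read c: A→A)
  step 5: A  (read c: A→A)
  step 6: C  (read d: A→C)

The earliest repeat is at step j = 3: M is in A, which it already visited at step i = 0.
Pumping length from the standard proof: p = 5 (the number of states). The repeated state found above gives |xy| = j ≤ 5 and |y| = j − i ≥ 1.

A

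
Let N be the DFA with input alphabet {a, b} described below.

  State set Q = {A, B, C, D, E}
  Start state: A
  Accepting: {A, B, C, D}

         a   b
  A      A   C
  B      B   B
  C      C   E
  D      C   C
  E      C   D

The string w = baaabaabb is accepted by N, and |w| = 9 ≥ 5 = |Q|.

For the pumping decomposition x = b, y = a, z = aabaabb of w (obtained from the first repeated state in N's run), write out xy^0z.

baabaabb

xy⁰z = xz = b·aabaabb = baabaabb.
Reading y = a takes N from C back to C, so after x the machine is still in C, and z then leads to the accepting state D. Hence baabaabb ∈ L(N).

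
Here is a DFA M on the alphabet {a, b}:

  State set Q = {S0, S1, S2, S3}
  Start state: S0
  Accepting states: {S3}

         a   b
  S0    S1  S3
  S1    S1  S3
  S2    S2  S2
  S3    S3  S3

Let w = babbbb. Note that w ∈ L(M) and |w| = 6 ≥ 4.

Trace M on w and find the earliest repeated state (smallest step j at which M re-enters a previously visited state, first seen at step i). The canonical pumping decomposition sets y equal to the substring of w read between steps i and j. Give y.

Run of M on w = b a b b b b:
  step 0: S0  (start)
  step 1: S3  (read b: S0→S3)
  step 2: S3  (read a: S3→S3)   ← first repeat (S3 seen earlier)
  step 3: S3  (read b: S3→S3)
  step 4: S3  (read b: S3→S3)
  step 5: S3  (read b: S3→S3)
  step 6: S3  (read b: S3→S3)

So i = 1, j = 2, giving x = w[0:1] = b, y = w[1:2] = a, z = w[2:6] = bbbb.
Check: |xy| = 2 ≤ 4 and |y| = 1 ≥ 1. Reading y takes M from S3 back to S3, so every xyⁱz is accepted.
Since M has 4 states, any run of length ≥ 4 visits 4+1 states, so by pigeonhole some state repeats within the first 4 steps — that repeat gives the pumpable loop.

a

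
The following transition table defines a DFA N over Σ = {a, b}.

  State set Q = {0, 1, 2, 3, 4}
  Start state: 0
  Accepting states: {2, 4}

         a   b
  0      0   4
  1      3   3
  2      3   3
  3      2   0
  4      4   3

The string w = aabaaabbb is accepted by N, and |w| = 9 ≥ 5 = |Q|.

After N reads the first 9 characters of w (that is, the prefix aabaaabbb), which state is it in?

4

Run of N on the first 9 characters of w = a a b a a a b b b:
  step 0: 0  (start)
  step 1: 0  (read a: 0→0)
  step 2: 0  (read a: 0→0)
  step 3: 4  (read b: 0→4)
  step 4: 4  (read a: 4→4)
  step 5: 4  (read a: 4→4)
  step 6: 4  (read a: 4→4)
  step 7: 3  (read b: 4→3)
  step 8: 0  (read b: 3→0)
  step 9: 4  (read b: 0→4)

After reading 9 characters, N is in state 4.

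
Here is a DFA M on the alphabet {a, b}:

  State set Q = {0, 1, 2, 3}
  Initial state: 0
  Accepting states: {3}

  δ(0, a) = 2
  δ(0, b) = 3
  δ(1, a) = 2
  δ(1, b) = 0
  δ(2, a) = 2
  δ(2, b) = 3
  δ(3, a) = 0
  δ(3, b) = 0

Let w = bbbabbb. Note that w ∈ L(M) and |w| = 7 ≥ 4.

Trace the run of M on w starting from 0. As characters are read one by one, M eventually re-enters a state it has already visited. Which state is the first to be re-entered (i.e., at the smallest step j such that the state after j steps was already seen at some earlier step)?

0

State sequence: 0 -b-> 3 -b-> 0 -b-> 3 -a-> 0 -b-> 3 -b-> 0 -b-> 3
First repeat at step 2: 0 was already visited.

The earliest repeat is at step j = 2: M is in 0, which it already visited at step i = 0.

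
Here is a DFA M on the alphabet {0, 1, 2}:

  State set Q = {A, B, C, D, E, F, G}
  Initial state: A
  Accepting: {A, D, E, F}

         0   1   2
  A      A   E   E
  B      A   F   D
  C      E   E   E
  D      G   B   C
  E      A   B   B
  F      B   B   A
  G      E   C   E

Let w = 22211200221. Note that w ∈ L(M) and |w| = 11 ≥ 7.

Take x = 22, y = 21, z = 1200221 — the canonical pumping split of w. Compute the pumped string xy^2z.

xy^2z = 22·21·21·1200221 = 2221211200221.
Reading y = 21 takes M from B back to B, so after x·y·y the machine is still in B, and z then leads to the accepting state F. Hence 2221211200221 ∈ L(M).

2221211200221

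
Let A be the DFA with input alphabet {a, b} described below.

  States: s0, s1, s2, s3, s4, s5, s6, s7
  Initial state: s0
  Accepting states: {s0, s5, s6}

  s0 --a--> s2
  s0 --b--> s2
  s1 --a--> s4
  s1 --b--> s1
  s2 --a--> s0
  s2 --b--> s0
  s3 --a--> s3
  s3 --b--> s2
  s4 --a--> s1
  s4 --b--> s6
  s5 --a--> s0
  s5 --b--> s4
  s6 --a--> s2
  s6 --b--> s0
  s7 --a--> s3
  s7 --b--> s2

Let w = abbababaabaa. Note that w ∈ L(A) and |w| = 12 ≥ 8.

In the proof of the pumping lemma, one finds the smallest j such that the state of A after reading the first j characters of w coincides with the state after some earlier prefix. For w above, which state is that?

s0

State sequence: s0 -a-> s2 -b-> s0 -b-> s2 -a-> s0 -b-> s2 -a-> s0 -b-> s2 -a-> s0 -a-> s2 -b-> s0 -a-> s2 -a-> s0
First repeat at step 2: s0 was already visited.

The earliest repeat is at step j = 2: A is in s0, which it already visited at step i = 0.
Pumping length from the standard proof: p = 8 (the number of states). The repeated state found above gives |xy| = j ≤ 8 and |y| = j − i ≥ 1.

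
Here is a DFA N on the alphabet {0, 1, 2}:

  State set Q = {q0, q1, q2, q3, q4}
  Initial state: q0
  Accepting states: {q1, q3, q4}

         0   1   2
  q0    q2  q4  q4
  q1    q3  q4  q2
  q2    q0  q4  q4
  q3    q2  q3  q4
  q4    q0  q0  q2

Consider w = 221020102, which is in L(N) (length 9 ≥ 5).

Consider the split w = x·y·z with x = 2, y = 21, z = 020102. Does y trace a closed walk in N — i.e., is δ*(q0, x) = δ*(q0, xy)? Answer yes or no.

State sequence: q0 -2-> q4 -2-> q2 -1-> q4

After x (step 1): q4. After xy (step 3): q4.
They match, so y = 21 drives N around a cycle from q4 back to itself; pumping y any number of times keeps N in q4 before reading z, and xyⁱz ∈ L(N) for every i ≥ 0.

yes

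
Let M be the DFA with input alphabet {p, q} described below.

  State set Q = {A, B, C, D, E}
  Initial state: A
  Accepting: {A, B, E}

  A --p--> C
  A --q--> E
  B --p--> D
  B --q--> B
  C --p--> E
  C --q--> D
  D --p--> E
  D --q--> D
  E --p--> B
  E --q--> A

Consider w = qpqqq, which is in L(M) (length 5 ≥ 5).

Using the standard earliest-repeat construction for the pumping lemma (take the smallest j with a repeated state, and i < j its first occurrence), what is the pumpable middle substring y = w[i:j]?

q

State sequence: A -q-> E -p-> B -q-> B -q-> B -q-> B
First repeat at step 3: B was already visited.

So i = 2, j = 3, giving x = w[0:2] = qp, y = w[2:3] = q, z = w[3:5] = qq.
Check: |xy| = 3 ≤ 5 and |y| = 1 ≥ 1. Reading y takes M from B back to B, so every xyⁱz is accepted.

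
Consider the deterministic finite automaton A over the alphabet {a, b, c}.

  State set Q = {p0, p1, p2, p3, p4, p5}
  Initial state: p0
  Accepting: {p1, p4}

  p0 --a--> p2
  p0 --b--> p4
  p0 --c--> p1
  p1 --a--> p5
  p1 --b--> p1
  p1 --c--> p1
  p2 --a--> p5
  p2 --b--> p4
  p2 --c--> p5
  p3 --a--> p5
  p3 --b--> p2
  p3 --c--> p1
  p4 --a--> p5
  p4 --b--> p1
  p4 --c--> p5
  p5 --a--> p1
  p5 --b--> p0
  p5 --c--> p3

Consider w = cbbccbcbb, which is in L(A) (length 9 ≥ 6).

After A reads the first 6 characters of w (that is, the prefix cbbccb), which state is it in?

p1

State sequence: p0 -c-> p1 -b-> p1 -b-> p1 -c-> p1 -c-> p1 -b-> p1

After reading 6 characters, A is in state p1.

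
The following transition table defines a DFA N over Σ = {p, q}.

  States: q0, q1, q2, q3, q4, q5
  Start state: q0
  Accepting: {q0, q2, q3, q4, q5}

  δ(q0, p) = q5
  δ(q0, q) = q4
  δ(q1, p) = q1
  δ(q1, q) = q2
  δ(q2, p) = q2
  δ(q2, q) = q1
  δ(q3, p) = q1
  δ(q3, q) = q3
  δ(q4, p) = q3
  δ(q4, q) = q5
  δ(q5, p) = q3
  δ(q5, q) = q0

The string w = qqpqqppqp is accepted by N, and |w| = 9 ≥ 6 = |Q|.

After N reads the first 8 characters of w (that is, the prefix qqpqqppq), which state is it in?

q2

State sequence: q0 -q-> q4 -q-> q5 -p-> q3 -q-> q3 -q-> q3 -p-> q1 -p-> q1 -q-> q2

After reading 8 characters, N is in state q2.
(This kind of state-tracing is the core of the pumping-lemma construction: with 6 states, pigeonhole forces a repeat within the first 6 steps.)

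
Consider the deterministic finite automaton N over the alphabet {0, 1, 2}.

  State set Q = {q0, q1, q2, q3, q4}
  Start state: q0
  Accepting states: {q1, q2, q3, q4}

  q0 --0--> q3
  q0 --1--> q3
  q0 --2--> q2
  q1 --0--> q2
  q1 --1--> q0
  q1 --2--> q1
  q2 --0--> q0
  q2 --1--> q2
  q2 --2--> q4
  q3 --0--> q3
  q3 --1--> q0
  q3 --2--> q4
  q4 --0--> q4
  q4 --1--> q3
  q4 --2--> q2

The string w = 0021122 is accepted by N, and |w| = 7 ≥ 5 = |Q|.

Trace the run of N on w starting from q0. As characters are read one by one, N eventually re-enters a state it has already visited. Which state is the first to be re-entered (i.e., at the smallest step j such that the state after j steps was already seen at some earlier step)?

Run of N on w = 0 0 2 1 1 2 2:
  step 0: q0  (start)
  step 1: q3  (read 0: q0→q3)
  step 2: q3  (read 0: q3→q3)   ← first repeat (q3 seen earlier)
  step 3: q4  (read 2: q3→q4)
  step 4: q3  (read 1: q4→q3)
  step 5: q0  (read 1: q3→q0)
  step 6: q2  (read 2: q0→q2)
  step 7: q4  (read 2: q2→q4)

The earliest repeat is at step j = 2: N is in q3, which it already visited at step i = 1.
The DFA has 5 states, so the proof of the pumping lemma guarantees a repeated state among the first 5+1 visited; the segment between the two visits is the pumpable y.

q3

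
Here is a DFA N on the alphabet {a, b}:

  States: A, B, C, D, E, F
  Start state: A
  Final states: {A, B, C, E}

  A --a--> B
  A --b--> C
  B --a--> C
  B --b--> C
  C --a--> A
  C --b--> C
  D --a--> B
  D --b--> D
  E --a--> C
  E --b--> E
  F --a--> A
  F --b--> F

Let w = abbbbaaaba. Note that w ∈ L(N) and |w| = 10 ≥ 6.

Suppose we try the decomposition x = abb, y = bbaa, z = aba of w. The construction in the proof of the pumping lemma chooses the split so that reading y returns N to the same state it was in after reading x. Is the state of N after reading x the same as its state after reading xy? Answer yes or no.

no

Run of N on the first 7 characters of w = a b b b b a a:
  step 0: A  (start)
  step 1: B  (read a: A→B)
  step 2: C  (read b: B→C)
  step 3: C  (read b: C→C)
  step 4: C  (read b: C→C)
  step 5: C  (read b: C→C)
  step 6: A  (read a: C→A)
  step 7: B  (read a: A→B)

After x (step 3): C. After xy (step 7): B.
They differ (C ≠ B), so y is not a cycle from the state after x; this split is not the one the pumping-lemma construction produces, and pumping y need not keep the string in L(N).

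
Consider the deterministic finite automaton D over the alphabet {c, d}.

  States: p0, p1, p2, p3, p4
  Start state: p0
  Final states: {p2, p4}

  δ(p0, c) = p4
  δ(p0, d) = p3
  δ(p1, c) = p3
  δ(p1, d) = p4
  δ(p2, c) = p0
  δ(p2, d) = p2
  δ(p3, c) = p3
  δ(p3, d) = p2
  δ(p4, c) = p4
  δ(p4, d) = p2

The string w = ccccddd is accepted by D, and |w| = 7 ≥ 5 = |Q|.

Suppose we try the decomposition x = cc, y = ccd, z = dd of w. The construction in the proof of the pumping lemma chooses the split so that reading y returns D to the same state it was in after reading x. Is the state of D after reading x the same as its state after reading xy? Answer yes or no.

Run of D on the first 5 characters of w = c c c c d:
  step 0: p0  (start)
  step 1: p4  (read c: p0→p4)
  step 2: p4  (read c: p4→p4)
  step 3: p4  (read c: p4→p4)
  step 4: p4  (read c: p4→p4)
  step 5: p2  (read d: p4→p2)

After x (step 2): p4. After xy (step 5): p2.
They differ (p4 ≠ p2), so y is not a cycle from the state after x; this split is not the one the pumping-lemma construction produces, and pumping y need not keep the string in L(D).

no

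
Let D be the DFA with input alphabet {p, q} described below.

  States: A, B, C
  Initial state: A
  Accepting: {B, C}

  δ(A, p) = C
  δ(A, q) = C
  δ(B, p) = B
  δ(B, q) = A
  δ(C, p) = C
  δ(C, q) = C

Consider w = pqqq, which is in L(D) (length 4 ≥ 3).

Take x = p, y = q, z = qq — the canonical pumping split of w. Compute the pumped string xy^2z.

pqqqq

xy^2z = p·q·q·qq = pqqqq.
Reading y = q takes D from C back to C, so after x·y·y the machine is still in C, and z then leads to the accepting state C. Hence pqqqq ∈ L(D).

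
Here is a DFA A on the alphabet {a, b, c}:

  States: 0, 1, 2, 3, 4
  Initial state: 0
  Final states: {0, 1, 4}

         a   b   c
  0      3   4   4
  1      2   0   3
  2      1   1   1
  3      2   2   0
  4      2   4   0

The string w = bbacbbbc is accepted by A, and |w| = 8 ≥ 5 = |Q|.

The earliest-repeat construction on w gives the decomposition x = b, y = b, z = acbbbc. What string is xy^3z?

bbbbacbbbc

xy^3z = b·b·b·b·acbbbc = bbbbacbbbc.
Reading y = b takes A from 4 back to 4, so after x·y·y·y the machine is still in 4, and z then leads to the accepting state 0. Hence bbbbacbbbc ∈ L(A).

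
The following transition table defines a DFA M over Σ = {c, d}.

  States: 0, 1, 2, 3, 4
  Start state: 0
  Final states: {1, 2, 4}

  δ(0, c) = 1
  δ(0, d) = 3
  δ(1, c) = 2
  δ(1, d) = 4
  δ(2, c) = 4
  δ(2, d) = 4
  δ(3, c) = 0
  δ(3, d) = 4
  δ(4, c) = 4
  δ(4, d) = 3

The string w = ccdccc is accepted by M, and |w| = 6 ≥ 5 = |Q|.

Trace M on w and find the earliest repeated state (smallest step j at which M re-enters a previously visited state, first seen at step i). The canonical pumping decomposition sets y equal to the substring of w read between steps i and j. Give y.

State sequence: 0 -c-> 1 -c-> 2 -d-> 4 -c-> 4 -c-> 4 -c-> 4
First repeat at step 4: 4 was already visited.

So i = 3, j = 4, giving x = w[0:3] = ccd, y = w[3:4] = c, z = w[4:6] = cc.
Check: |xy| = 4 ≤ 5 and |y| = 1 ≥ 1. Reading y takes M from 4 back to 4, so every xyⁱz is accepted.
Since M has 5 states, any run of length ≥ 5 visits 5+1 states, so by pigeonhole some state repeats within the first 5 steps — that repeat gives the pumpable loop.

c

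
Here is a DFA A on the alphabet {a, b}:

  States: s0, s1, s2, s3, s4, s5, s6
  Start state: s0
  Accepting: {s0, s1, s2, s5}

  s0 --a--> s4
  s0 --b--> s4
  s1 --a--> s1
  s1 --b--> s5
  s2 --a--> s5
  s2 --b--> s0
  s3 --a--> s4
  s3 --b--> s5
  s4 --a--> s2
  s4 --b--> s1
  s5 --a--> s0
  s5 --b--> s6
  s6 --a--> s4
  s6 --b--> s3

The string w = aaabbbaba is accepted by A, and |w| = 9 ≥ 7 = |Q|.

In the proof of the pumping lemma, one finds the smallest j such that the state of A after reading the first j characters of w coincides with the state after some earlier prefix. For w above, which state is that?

State sequence: s0 -a-> s4 -a-> s2 -a-> s5 -b-> s6 -b-> s3 -b-> s5 -a-> s0 -b-> s4 -a-> s2
First repeat at step 6: s5 was already visited.

The earliest repeat is at step j = 6: A is in s5, which it already visited at step i = 3.
With |Q| = 7, pigeonhole forces a state repeat no later than step 7; the substring read between the first and second visits to that state can be pumped.

s5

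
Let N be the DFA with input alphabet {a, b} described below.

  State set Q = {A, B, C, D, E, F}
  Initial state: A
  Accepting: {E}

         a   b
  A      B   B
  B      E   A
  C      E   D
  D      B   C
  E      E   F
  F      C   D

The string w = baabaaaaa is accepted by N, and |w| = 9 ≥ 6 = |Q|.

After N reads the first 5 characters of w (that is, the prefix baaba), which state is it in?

Run of N on the first 5 characters of w = b a a b a:
  step 0: A  (start)
  step 1: B  (read b: A→B)
  step 2: E  (read a: B→E)
  step 3: E  (read a: E→E)
  step 4: F  (read b: E→F)
  step 5: C  (read a: F→C)

After reading 5 characters, N is in state C.

C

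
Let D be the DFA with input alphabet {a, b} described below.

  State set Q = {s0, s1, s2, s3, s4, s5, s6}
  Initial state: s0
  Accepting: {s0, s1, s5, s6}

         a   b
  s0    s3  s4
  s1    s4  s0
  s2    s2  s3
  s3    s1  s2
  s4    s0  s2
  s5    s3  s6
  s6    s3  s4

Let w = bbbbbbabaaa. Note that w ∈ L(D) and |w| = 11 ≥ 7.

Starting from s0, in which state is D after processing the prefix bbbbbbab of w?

State sequence: s0 -b-> s4 -b-> s2 -b-> s3 -b-> s2 -b-> s3 -b-> s2 -a-> s2 -b-> s3

After reading 8 characters, D is in state s3.

s3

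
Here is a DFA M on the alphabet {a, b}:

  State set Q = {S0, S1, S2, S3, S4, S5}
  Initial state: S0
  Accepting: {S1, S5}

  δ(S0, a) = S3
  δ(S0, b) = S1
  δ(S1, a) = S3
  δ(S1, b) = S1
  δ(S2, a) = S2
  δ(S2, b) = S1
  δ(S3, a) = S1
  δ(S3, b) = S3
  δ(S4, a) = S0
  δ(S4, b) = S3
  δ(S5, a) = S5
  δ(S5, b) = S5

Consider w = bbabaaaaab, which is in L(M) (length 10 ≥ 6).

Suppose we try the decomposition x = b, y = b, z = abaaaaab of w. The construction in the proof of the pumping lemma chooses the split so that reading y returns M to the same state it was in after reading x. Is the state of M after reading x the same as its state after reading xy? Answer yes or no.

yes

Run of M on the first 2 characters of w = b b:
  step 0: S0  (start)
  step 1: S1  (read b: S0→S1)
  step 2: S1  (read b: S1→S1)

After x (step 1): S1. After xy (step 2): S1.
They match, so y = b drives M around a cycle from S1 back to itself; pumping y any number of times keeps M in S1 before reading z, and xyⁱz ∈ L(M) for every i ≥ 0.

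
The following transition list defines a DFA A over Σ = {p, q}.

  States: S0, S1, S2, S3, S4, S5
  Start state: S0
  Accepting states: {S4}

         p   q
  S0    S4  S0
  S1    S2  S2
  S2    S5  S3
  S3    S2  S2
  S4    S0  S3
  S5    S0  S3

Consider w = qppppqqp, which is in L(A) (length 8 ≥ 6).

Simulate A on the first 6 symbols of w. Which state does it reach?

S0

State sequence: S0 -q-> S0 -p-> S4 -p-> S0 -p-> S4 -p-> S0 -q-> S0

After reading 6 characters, A is in state S0.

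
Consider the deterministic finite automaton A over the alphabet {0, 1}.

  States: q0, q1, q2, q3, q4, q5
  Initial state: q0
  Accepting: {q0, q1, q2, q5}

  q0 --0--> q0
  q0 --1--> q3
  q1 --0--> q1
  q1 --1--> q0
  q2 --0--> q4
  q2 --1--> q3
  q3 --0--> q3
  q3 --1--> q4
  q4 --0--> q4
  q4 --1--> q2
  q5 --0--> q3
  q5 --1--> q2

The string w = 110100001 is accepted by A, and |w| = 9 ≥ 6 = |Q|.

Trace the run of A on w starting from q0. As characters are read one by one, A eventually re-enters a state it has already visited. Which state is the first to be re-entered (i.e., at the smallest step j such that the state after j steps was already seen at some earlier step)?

q4

Run of A on w = 1 1 0 1 0 0 0 0 1:
  step 0: q0  (start)
  step 1: q3  (read 1: q0→q3)
  step 2: q4  (read 1: q3→q4)
  step 3: q4  (read 0: q4→q4)   ← first repeat (q4 seen earlier)
  step 4: q2  (read 1: q4→q2)
  step 5: q4  (read 0: q2→q4)
  step 6: q4  (read 0: q4→q4)
  step 7: q4  (read 0: q4→q4)
  step 8: q4  (read 0: q4→q4)
  step 9: q2  (read 1: q4→q2)

The earliest repeat is at step j = 3: A is in q4, which it already visited at step i = 2.
Pumping length from the standard proof: p = 6 (the number of states). The repeated state found above gives |xy| = j ≤ 6 and |y| = j − i ≥ 1.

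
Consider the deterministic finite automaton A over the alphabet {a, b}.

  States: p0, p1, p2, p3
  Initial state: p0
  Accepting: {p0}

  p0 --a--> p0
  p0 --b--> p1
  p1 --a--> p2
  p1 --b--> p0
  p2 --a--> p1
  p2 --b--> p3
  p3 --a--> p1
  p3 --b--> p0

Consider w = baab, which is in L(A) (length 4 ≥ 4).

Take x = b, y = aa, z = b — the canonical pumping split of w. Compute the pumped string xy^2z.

xy^2z = b·aa·aa·b = baaaab.
Reading y = aa takes A from p1 back to p1, so after x·y·y the machine is still in p1, and z then leads to the accepting state p0. Hence baaaab ∈ L(A).

baaaab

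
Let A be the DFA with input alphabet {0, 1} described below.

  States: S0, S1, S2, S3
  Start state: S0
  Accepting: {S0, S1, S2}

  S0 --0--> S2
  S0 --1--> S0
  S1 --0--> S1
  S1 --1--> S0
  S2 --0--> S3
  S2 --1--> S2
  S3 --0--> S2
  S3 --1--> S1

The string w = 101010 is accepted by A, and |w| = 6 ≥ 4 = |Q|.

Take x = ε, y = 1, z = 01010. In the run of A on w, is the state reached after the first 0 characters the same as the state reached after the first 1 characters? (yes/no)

Run of A on the first 1 characters of w = 1:
  step 0: S0  (start)
  step 1: S0  (read 1: S0→S0)

After x (step 0): S0. After xy (step 1): S0.
They match, so y = 1 drives A around a cycle from S0 back to itself; pumping y any number of times keeps A in S0 before reading z, and xyⁱz ∈ L(A) for every i ≥ 0.

yes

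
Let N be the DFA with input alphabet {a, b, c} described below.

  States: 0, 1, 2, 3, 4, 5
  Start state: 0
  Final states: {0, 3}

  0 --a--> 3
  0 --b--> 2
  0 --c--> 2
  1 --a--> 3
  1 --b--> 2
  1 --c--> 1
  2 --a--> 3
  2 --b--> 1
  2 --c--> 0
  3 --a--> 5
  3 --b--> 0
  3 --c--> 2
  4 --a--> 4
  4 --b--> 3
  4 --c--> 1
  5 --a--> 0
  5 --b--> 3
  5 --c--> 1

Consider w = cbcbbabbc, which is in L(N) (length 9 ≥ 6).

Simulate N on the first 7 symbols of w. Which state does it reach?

0

Run of N on the first 7 characters of w = c b c b b a b:
  step 0: 0  (start)
  step 1: 2  (read c: 0→2)
  step 2: 1  (read b: 2→1)
  step 3: 1  (read c: 1→1)
  step 4: 2  (read b: 1→2)
  step 5: 1  (read b: 2→1)
  step 6: 3  (read a: 1→3)
  step 7: 0  (read b: 3→0)

After reading 7 characters, N is in state 0.
(This kind of state-tracing is the core of the pumping-lemma construction: with 6 states, pigeonhole forces a repeat within the first 6 steps.)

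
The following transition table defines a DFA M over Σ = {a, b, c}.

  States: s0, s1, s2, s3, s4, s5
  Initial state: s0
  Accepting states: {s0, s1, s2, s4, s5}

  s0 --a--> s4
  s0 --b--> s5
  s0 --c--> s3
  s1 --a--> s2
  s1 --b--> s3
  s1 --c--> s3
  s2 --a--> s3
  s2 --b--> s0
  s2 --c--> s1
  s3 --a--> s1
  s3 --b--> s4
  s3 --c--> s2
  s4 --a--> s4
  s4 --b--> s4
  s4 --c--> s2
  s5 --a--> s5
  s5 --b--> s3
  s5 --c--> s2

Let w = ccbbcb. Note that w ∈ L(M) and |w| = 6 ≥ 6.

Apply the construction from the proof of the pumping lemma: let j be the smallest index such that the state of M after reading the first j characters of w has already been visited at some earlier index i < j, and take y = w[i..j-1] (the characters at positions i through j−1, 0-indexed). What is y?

ccb

Run of M on w = c c b b c b:
  step 0: s0  (start)
  step 1: s3  (read c: s0→s3)
  step 2: s2  (read c: s3→s2)
  step 3: s0  (read b: s2→s0)   ← first repeat (s0 seen earlier)
  step 4: s5  (read b: s0→s5)
  step 5: s2  (read c: s5→s2)
  step 6: s0  (read b: s2→s0)

So i = 0, j = 3, giving x = w[0:0] = ε, y = w[0:3] = ccb, z = w[3:6] = bcb.
Check: |xy| = 3 ≤ 6 and |y| = 3 ≥ 1. Reading y takes M from s0 back to s0, so every xyⁱz is accepted.
Since M has 6 states, any run of length ≥ 6 visits 6+1 states, so by pigeonhole some state repeats within the first 6 steps — that repeat gives the pumpable loop.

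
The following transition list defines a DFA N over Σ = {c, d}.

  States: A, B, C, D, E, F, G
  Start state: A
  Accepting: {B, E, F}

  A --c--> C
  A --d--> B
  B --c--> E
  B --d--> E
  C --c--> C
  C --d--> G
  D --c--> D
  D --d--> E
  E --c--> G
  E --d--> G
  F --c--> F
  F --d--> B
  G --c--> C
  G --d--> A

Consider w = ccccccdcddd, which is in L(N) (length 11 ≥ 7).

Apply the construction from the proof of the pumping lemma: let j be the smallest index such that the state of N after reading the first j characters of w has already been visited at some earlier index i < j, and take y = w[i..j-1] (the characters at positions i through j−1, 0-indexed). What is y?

Run of N on w = c c c c c c d c d d d:
  step 0: A  (start)
  step 1: C  (read c: A→C)
  step 2: C  (read c: C→C)   ← first repeat (C seen earlier)
  step 3: C  (read c: C→C)
  step 4: C  (read c: C→C)
  step 5: C  (read c: C→C)
  step 6: C  (read c: C→C)
  step 7: G  (read d: C→G)
  step 8: C  (read c: G→C)
  step 9: G  (read d: C→G)
  step 10: A  (read d: G→A)
  step 11: B  (read d: A→B)

So i = 1, j = 2, giving x = w[0:1] = c, y = w[1:2] = c, z = w[2:11] = ccccdcddd.
Check: |xy| = 2 ≤ 7 and |y| = 1 ≥ 1. Reading y takes N from C back to C, so every xyⁱz is accepted.
With |Q| = 7, pigeonhole forces a state repeat no later than step 7; the substring read between the first and second visits to that state can be pumped.

c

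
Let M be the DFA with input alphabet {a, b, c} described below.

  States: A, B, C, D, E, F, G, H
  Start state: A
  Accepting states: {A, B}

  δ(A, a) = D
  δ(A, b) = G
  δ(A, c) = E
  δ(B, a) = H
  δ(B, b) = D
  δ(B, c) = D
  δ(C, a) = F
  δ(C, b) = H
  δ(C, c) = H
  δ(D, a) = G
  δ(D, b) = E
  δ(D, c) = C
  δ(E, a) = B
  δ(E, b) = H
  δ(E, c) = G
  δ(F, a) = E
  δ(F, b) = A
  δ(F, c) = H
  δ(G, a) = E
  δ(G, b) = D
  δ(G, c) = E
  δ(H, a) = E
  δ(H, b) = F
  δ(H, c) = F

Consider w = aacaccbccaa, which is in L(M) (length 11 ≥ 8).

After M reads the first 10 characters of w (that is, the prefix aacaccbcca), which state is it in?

State sequence: A -a-> D -a-> G -c-> E -a-> B -c-> D -c-> C -b-> H -c-> F -c-> H -a-> E

After reading 10 characters, M is in state E.

E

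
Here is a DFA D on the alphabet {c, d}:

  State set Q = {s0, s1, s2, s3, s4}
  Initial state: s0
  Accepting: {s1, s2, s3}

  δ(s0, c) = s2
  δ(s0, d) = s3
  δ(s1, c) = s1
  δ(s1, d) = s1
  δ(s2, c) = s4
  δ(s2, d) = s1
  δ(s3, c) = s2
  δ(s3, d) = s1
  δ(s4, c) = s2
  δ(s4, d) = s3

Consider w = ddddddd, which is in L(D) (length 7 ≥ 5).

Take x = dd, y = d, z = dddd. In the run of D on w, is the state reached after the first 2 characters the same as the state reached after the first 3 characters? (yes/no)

Run of D on the first 3 characters of w = d d d:
  step 0: s0  (start)
  step 1: s3  (read d: s0→s3)
  step 2: s1  (read d: s3→s1)
  step 3: s1  (read d: s1→s1)

After x (step 2): s1. After xy (step 3): s1.
They match, so y = d drives D around a cycle from s1 back to itself; pumping y any number of times keeps D in s1 before reading z, and xyⁱz ∈ L(D) for every i ≥ 0.

yes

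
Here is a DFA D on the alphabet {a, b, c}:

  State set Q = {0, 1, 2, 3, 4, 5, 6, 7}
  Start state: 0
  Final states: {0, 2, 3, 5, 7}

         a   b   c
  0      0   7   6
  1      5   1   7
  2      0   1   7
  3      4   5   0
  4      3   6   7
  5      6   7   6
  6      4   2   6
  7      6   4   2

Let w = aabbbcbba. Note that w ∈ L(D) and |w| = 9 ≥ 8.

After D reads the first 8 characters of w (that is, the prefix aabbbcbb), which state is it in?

Run of D on the first 8 characters of w = a a b b b c b b:
  step 0: 0  (start)
  step 1: 0  (read a: 0→0)
  step 2: 0  (read a: 0→0)
  step 3: 7  (read b: 0→7)
  step 4: 4  (read b: 7→4)
  step 5: 6  (read b: 4→6)
  step 6: 6  (read c: 6→6)
  step 7: 2  (read b: 6→2)
  step 8: 1  (read b: 2→1)

After reading 8 characters, D is in state 1.
(This kind of state-tracing is the core of the pumping-lemma construction: with 8 states, pigeonhole forces a repeat within the first 8 steps.)

1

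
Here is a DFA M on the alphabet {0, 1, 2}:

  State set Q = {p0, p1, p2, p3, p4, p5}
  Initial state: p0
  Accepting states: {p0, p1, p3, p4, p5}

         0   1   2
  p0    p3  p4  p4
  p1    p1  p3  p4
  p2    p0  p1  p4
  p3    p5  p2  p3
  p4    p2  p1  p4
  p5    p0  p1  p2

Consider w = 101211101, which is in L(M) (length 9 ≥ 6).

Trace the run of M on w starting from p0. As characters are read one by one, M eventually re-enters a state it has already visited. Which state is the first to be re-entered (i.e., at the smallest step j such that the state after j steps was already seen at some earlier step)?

p4

Run of M on w = 1 0 1 2 1 1 1 0 1:
  step 0: p0  (start)
  step 1: p4  (read 1: p0→p4)
  step 2: p2  (read 0: p4→p2)
  step 3: p1  (read 1: p2→p1)
  step 4: p4  (read 2: p1→p4)   ← first repeat (p4 seen earlier)
  step 5: p1  (read 1: p4→p1)
  step 6: p3  (read 1: p1→p3)
  step 7: p2  (read 1: p3→p2)
  step 8: p0  (read 0: p2→p0)
  step 9: p4  (read 1: p0→p4)

The earliest repeat is at step j = 4: M is in p4, which it already visited at step i = 1.
The DFA has 6 states, so the proof of the pumping lemma guarantees a repeated state among the first 6+1 visited; the segment between the two visits is the pumpable y.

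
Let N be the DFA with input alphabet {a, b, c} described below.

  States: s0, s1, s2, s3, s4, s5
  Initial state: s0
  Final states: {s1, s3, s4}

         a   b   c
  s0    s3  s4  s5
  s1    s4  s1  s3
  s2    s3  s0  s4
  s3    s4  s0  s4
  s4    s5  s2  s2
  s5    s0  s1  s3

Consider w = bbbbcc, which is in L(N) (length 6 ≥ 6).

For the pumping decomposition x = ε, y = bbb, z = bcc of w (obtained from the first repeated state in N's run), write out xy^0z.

bcc

xy⁰z = xz = ε·bcc = bcc.
Reading y = bbb takes N from s0 back to s0, so after x the machine is still in s0, and z then leads to the accepting state s4. Hence bcc ∈ L(N).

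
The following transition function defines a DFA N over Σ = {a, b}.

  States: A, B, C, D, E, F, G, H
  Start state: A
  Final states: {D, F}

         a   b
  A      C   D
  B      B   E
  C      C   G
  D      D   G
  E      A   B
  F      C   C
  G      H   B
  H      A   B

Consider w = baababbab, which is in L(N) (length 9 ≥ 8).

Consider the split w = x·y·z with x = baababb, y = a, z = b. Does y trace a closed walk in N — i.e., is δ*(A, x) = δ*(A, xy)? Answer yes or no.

State sequence: A -b-> D -a-> D -a-> D -b-> G -a-> H -b-> B -b-> E -a-> A

After x (step 7): E. After xy (step 8): A.
They differ (E ≠ A), so y is not a cycle from the state after x; this split is not the one the pumping-lemma construction produces, and pumping y need not keep the string in L(N).

no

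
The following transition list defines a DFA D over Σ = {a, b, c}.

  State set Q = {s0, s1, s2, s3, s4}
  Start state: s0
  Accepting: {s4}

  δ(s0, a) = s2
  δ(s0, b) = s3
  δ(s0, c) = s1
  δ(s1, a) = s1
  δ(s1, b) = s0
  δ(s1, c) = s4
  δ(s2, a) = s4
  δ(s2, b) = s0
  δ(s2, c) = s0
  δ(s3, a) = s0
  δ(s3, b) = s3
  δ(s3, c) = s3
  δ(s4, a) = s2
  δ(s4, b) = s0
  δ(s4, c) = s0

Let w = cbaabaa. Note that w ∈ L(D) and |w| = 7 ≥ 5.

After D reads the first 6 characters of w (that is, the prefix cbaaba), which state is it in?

s2

State sequence: s0 -c-> s1 -b-> s0 -a-> s2 -a-> s4 -b-> s0 -a-> s2

After reading 6 characters, D is in state s2.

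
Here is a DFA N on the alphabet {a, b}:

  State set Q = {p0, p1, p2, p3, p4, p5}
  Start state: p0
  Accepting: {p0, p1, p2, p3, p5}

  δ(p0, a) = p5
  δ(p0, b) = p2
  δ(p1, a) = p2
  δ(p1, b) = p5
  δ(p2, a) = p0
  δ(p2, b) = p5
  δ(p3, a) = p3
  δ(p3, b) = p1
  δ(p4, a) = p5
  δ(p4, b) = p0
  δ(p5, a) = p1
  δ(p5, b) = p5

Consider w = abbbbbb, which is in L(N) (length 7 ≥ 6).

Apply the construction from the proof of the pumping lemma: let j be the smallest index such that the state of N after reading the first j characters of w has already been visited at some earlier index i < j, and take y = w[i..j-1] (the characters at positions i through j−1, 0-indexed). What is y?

State sequence: p0 -a-> p5 -b-> p5 -b-> p5 -b-> p5 -b-> p5 -b-> p5 -b-> p5
First repeat at step 2: p5 was already visited.

So i = 1, j = 2, giving x = w[0:1] = a, y = w[1:2] = b, z = w[2:7] = bbbbb.
Check: |xy| = 2 ≤ 6 and |y| = 1 ≥ 1. Reading y takes N from p5 back to p5, so every xyⁱz is accepted.
Since N has 6 states, any run of length ≥ 6 visits 6+1 states, so by pigeonhole some state repeats within the first 6 steps — that repeat gives the pumpable loop.

b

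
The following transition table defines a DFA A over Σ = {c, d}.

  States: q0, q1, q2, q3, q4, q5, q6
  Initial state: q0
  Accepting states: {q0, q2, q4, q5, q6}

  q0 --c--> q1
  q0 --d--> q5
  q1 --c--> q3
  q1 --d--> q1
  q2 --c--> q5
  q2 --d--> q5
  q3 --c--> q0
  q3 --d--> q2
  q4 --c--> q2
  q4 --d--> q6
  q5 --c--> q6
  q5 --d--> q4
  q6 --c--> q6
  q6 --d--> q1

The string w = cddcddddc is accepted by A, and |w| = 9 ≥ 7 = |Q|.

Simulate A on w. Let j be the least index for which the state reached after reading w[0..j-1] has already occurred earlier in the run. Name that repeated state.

Run of A on w = c d d c d d d d c:
  step 0: q0  (start)
  step 1: q1  (read c: q0→q1)
  step 2: q1  (read d: q1→q1)   ← first repeat (q1 seen earlier)
  step 3: q1  (read d: q1→q1)
  step 4: q3  (read c: q1→q3)
  step 5: q2  (read d: q3→q2)
  step 6: q5  (read d: q2→q5)
  step 7: q4  (read d: q5→q4)
  step 8: q6  (read d: q4→q6)
  step 9: q6  (read c: q6→q6)

The earliest repeat is at step j = 2: A is in q1, which it already visited at step i = 1.
Pumping length from the standard proof: p = 7 (the number of states). The repeated state found above gives |xy| = j ≤ 7 and |y| = j − i ≥ 1.

q1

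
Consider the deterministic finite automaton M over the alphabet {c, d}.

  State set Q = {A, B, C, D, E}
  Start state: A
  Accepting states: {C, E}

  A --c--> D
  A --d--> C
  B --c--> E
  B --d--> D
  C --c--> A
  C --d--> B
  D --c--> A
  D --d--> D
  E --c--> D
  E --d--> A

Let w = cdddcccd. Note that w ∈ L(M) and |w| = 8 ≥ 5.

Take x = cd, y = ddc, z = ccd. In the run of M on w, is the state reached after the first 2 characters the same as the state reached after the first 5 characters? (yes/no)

State sequence: A -c-> D -d-> D -d-> D -d-> D -c-> A

After x (step 2): D. After xy (step 5): A.
They differ (D ≠ A), so y is not a cycle from the state after x; this split is not the one the pumping-lemma construction produces, and pumping y need not keep the string in L(M).

no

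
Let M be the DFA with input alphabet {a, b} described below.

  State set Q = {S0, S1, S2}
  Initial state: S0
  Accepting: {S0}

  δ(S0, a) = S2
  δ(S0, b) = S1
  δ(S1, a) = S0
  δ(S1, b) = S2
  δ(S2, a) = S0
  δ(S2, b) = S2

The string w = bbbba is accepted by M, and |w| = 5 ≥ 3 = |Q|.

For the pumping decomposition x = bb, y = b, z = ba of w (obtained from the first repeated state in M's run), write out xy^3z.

bbbbbba

xy^3z = bb·b·b·b·ba = bbbbbba.
Reading y = b takes M from S2 back to S2, so after x·y·y·y the machine is still in S2, and z then leads to the accepting state S0. Hence bbbbbba ∈ L(M).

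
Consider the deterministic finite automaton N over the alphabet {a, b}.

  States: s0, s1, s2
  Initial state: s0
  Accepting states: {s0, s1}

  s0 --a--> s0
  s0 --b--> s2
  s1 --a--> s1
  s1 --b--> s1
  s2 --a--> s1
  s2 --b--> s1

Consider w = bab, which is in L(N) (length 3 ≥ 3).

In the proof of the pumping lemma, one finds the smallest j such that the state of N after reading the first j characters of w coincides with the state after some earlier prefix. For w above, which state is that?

State sequence: s0 -b-> s2 -a-> s1 -b-> s1
First repeat at step 3: s1 was already visited.

The earliest repeat is at step j = 3: N is in s1, which it already visited at step i = 2.
With |Q| = 3, pigeonhole forces a state repeat no later than step 3; the substring read between the first and second visits to that state can be pumped.

s1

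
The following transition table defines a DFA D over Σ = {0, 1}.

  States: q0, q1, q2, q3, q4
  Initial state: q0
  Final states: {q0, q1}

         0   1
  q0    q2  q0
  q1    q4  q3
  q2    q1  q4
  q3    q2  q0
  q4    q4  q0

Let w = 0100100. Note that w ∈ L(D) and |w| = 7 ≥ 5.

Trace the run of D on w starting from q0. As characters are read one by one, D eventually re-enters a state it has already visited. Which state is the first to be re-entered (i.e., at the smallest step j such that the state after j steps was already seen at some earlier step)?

Run of D on w = 0 1 0 0 1 0 0:
  step 0: q0  (start)
  step 1: q2  (read 0: q0→q2)
  step 2: q4  (read 1: q2→q4)
  step 3: q4  (read 0: q4→q4)   ← first repeat (q4 seen earlier)
  step 4: q4  (read 0: q4→q4)
  step 5: q0  (read 1: q4→q0)
  step 6: q2  (read 0: q0→q2)
  step 7: q1  (read 0: q2→q1)

The earliest repeat is at step j = 3: D is in q4, which it already visited at step i = 2.
The DFA has 5 states, so the proof of the pumping lemma guarantees a repeated state among the first 5+1 visited; the segment between the two visits is the pumpable y.

q4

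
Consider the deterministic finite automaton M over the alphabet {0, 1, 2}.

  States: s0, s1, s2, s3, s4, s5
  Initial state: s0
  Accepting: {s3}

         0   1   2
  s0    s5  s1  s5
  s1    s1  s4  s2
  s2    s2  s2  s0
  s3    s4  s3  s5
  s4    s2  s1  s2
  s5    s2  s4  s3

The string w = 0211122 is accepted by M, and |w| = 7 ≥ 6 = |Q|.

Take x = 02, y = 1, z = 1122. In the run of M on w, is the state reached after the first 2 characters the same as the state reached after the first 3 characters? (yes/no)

yes

Run of M on the first 3 characters of w = 0 2 1:
  step 0: s0  (start)
  step 1: s5  (read 0: s0→s5)
  step 2: s3  (read 2: s5→s3)
  step 3: s3  (read 1: s3→s3)

After x (step 2): s3. After xy (step 3): s3.
They match, so y = 1 drives M around a cycle from s3 back to itself; pumping y any number of times keeps M in s3 before reading z, and xyⁱz ∈ L(M) for every i ≥ 0.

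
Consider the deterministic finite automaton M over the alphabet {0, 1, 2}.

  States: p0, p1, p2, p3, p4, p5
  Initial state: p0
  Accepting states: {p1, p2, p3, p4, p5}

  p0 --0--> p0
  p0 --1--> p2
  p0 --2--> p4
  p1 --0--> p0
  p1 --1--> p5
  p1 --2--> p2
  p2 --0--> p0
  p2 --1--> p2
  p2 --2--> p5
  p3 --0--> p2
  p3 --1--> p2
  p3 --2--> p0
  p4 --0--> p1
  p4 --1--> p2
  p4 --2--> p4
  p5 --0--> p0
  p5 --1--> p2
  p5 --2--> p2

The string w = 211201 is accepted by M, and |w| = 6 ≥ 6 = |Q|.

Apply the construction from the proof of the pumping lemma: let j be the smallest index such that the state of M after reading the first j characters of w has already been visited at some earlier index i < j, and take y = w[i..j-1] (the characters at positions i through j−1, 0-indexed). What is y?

Run of M on w = 2 1 1 2 0 1:
  step 0: p0  (start)
  step 1: p4  (read 2: p0→p4)
  step 2: p2  (read 1: p4→p2)
  step 3: p2  (read 1: p2→p2)   ← first repeat (p2 seen earlier)
  step 4: p5  (read 2: p2→p5)
  step 5: p0  (read 0: p5→p0)
  step 6: p2  (read 1: p0→p2)

So i = 2, j = 3, giving x = w[0:2] = 21, y = w[2:3] = 1, z = w[3:6] = 201.
Check: |xy| = 3 ≤ 6 and |y| = 1 ≥ 1. Reading y takes M from p2 back to p2, so every xyⁱz is accepted.

1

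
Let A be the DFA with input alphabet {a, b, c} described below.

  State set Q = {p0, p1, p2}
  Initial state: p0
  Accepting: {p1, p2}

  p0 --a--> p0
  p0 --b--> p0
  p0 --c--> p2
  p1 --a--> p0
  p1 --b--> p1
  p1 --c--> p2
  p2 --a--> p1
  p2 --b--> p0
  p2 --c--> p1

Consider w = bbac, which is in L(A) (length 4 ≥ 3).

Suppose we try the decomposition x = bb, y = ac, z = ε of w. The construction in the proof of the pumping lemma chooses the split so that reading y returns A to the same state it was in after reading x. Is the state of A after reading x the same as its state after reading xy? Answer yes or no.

no

State sequence: p0 -b-> p0 -b-> p0 -a-> p0 -c-> p2

After x (step 2): p0. After xy (step 4): p2.
They differ (p0 ≠ p2), so y is not a cycle from the state after x; this split is not the one the pumping-lemma construction produces, and pumping y need not keep the string in L(A).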